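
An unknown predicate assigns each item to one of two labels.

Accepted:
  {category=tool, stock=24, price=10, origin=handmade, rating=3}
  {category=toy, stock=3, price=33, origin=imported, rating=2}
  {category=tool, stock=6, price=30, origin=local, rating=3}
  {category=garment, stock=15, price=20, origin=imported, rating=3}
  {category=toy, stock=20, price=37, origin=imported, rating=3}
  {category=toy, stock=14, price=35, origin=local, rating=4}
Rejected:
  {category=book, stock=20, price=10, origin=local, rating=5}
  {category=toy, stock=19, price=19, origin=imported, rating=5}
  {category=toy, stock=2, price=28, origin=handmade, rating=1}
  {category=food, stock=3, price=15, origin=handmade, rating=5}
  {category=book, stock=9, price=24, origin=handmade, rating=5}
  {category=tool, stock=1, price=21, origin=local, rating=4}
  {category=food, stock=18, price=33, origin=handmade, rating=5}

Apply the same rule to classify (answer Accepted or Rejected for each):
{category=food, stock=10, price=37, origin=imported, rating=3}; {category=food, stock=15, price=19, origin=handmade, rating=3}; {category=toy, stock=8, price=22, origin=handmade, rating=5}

Accepted, Accepted, Rejected

Every 'Accepted' example satisfies: stock ≥ 3 AND rating ≤ 4. None of the 'Rejected' examples do.
{category=food, stock=10, price=37, origin=imported, rating=3} — stock = 10, rating = 3, hence Accepted. {category=food, stock=15, price=19, origin=handmade, rating=3} — stock = 15, rating = 3, hence Accepted. {category=toy, stock=8, price=22, origin=handmade, rating=5} — stock = 8, rating = 5, hence Rejected.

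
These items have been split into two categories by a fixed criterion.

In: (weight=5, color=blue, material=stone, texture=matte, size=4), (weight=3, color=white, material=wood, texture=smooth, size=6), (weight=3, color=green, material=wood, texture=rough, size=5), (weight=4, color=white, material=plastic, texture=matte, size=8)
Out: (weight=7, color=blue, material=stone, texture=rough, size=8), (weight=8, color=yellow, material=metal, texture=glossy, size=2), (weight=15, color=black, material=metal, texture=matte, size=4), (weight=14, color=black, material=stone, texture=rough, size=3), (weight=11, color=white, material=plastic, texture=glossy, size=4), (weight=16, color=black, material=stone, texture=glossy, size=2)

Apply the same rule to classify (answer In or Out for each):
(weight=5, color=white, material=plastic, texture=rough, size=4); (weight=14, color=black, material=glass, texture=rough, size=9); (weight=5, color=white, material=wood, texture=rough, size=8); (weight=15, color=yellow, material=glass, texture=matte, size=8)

Every 'In' example satisfies: weight ≤ 5. None of the 'Out' examples do.
(weight=5, color=white, material=plastic, texture=rough, size=4): weight = 5 — meets the rule, so In. (weight=14, color=black, material=glass, texture=rough, size=9): weight = 14 — lacks this property, so Out. (weight=5, color=white, material=wood, texture=rough, size=8): weight = 5 — meets the rule, so In. (weight=15, color=yellow, material=glass, texture=matte, size=8): weight = 15 — lacks this property, so Out.

In, Out, In, Out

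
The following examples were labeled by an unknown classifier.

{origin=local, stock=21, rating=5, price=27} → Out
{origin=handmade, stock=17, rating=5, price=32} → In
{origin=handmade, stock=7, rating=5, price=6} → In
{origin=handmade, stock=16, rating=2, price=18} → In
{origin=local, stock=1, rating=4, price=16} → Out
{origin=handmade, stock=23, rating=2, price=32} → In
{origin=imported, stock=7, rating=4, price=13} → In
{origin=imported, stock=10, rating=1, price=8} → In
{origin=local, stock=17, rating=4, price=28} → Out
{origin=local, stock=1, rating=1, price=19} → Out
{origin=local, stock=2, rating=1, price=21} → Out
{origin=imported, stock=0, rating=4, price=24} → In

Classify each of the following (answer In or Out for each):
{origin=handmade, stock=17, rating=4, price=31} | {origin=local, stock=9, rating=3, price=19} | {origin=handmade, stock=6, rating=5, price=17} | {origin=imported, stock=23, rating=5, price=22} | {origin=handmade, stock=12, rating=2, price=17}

In, Out, In, In, In

Rule: origin is not local. This holds for each 'In' example and fails for each 'Out' one.
{origin=handmade, stock=17, rating=4, price=31} → origin is handmade → In. {origin=local, stock=9, rating=3, price=19} → origin is local → Out. {origin=handmade, stock=6, rating=5, price=17} → origin is handmade → In. {origin=imported, stock=23, rating=5, price=22} → origin is imported → In. {origin=handmade, stock=12, rating=2, price=17} → origin is handmade → In.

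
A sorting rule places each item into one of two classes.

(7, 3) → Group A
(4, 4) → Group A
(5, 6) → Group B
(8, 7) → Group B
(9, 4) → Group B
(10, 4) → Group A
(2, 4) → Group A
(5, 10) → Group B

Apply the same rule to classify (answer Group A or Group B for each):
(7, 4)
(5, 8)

The classifier is using: sum is even.
(7, 4): Group B (7+4 = 11).
(5, 8): Group B (5+8 = 13).

Group B, Group B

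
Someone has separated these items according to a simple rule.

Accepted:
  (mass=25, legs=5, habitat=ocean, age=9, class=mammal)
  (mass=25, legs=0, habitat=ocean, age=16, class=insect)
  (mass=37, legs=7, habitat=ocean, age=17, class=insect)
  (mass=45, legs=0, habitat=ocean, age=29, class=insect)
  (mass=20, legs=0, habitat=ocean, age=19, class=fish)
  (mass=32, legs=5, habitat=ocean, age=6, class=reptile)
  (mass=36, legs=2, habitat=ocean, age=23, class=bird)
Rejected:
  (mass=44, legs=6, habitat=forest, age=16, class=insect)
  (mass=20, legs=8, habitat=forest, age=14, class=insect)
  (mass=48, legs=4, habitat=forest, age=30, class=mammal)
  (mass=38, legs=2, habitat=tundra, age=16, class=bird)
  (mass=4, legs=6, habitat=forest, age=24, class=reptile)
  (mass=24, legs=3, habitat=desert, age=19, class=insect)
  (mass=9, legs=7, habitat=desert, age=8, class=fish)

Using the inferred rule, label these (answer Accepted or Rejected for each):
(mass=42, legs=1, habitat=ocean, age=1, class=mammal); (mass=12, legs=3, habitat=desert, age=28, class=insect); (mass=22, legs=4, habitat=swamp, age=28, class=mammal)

Every 'Accepted' example satisfies: habitat is ocean. None of the 'Rejected' examples do.
(mass=42, legs=1, habitat=ocean, age=1, class=mammal): Accepted (habitat is ocean). (mass=12, legs=3, habitat=desert, age=28, class=insect): Rejected (habitat is desert). (mass=22, legs=4, habitat=swamp, age=28, class=mammal): Rejected (habitat is swamp).

Accepted, Rejected, Rejected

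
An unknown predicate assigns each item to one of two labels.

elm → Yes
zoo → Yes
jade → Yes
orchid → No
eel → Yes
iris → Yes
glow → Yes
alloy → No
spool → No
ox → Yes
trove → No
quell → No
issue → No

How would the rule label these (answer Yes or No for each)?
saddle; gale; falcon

One predicate separates the groups cleanly: length ≤ 4.
saddle — length 6, hence No.
gale — length 4, hence Yes.
falcon — length 6, hence No.

No, Yes, No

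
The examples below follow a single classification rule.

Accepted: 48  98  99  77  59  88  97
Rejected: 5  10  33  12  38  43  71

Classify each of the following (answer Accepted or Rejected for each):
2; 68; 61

The rule appears to be: digit sum ≥ 12.
2: digit sum 2 — lacks this property, so Rejected.
68: digit sum 6+8 = 14 — satisfies this, so Accepted.
61: digit sum 6+1 = 7 — lacks this property, so Rejected.

Rejected, Accepted, Rejected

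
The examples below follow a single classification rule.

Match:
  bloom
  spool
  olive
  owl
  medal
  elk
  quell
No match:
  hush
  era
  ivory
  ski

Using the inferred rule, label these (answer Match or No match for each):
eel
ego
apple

Match, No match, Match

All 'Match' examples share one property — contains 'l' — and every 'No match' example lacks it.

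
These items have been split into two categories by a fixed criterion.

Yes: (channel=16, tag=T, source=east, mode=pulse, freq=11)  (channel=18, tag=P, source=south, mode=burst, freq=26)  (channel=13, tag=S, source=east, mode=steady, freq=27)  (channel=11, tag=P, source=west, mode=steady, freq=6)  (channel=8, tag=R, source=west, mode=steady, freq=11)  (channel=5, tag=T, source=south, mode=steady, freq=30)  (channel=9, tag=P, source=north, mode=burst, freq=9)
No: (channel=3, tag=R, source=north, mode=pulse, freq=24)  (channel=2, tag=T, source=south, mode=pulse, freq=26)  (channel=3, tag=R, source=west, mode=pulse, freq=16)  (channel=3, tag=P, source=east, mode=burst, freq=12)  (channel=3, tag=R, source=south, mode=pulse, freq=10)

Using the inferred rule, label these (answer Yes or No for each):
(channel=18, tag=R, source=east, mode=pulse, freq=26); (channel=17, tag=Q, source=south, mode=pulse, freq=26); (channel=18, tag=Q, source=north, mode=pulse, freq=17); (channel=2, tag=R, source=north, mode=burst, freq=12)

Yes, Yes, Yes, No

The pattern is that an item is 'Yes' exactly when: channel ≥ 5.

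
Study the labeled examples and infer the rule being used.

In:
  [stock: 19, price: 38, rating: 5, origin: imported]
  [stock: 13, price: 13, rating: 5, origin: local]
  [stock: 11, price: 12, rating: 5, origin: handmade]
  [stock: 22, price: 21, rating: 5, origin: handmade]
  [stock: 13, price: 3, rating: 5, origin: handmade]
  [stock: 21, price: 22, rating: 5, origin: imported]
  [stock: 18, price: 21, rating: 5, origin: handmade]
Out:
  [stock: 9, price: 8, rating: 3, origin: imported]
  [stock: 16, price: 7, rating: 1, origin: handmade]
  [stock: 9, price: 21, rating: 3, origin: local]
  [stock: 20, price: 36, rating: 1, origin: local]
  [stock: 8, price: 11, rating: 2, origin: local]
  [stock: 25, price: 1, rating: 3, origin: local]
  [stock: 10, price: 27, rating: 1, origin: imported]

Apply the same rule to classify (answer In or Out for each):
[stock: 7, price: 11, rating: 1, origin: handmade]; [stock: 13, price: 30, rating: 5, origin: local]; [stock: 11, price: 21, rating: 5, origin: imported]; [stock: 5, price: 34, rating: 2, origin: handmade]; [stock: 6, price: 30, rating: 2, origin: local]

The common property of the 'In' items is: rating = 5. No 'Out' item has it.
[stock: 7, price: 11, rating: 1, origin: handmade]: Out (rating = 1). [stock: 13, price: 30, rating: 5, origin: local]: In (rating = 5). [stock: 11, price: 21, rating: 5, origin: imported]: In (rating = 5). [stock: 5, price: 34, rating: 2, origin: handmade]: Out (rating = 2). [stock: 6, price: 30, rating: 2, origin: local]: Out (rating = 2).

Out, In, In, Out, Out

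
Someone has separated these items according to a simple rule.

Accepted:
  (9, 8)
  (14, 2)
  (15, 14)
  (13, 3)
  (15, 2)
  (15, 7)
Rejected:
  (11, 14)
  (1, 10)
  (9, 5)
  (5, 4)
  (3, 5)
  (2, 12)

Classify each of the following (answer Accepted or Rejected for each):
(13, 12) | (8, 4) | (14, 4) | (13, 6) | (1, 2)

Every 'Accepted' example satisfies: first > second AND sum ≥ 16. None of the 'Rejected' examples do.

Accepted, Rejected, Accepted, Accepted, Rejected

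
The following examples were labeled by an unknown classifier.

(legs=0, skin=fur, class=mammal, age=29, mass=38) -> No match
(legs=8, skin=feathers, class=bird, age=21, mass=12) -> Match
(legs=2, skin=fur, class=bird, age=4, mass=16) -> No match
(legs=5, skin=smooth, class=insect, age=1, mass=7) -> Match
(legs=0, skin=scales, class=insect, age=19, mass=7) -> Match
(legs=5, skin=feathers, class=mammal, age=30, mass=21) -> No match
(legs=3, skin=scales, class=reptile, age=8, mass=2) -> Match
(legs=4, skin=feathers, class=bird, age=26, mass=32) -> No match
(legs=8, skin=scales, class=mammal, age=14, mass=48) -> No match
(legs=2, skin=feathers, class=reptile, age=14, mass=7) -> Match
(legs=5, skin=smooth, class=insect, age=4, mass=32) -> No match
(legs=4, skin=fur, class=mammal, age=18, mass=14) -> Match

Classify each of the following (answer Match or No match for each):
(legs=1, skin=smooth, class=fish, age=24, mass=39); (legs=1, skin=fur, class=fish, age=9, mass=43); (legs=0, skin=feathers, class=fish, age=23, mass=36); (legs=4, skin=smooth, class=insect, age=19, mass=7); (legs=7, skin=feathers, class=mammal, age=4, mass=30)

No match, No match, No match, Match, No match

The distinguishing property — mass ≤ 14 — holds for all the 'Match' cases and none of the 'No match' cases.
(legs=1, skin=smooth, class=fish, age=24, mass=39) — mass = 39, hence No match. (legs=1, skin=fur, class=fish, age=9, mass=43) — mass = 43, hence No match. (legs=0, skin=feathers, class=fish, age=23, mass=36) — mass = 36, hence No match. (legs=4, skin=smooth, class=insect, age=19, mass=7) — mass = 7, hence Match. (legs=7, skin=feathers, class=mammal, age=4, mass=30) — mass = 30, hence No match.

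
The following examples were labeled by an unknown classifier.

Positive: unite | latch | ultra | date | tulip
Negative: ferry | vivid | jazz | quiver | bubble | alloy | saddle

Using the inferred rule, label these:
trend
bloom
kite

The distinguishing property — contains 't' — holds for all the 'Positive' cases and none of the 'Negative' cases.
Positive: trend, since has 't'.
Negative: bloom, since no 't'.
Positive: kite, since has 't'.

Positive, Negative, Positive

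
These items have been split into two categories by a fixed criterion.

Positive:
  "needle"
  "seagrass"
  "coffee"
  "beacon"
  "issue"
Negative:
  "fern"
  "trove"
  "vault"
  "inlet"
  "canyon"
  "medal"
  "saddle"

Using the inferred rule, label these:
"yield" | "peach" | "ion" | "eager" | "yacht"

Negative, Negative, Negative, Positive, Negative

The distinguishing property — has ≥ 3 vowels — holds for all the 'Positive' cases and none of the 'Negative' cases.
"yield": 2 vowels, lacks this property → Negative. "peach": 2 vowels, lacks this property → Negative. "ion": 2 vowels, lacks this property → Negative. "eager": 3 vowels, meets the rule → Positive. "yacht": 1 vowel, lacks this property → Negative.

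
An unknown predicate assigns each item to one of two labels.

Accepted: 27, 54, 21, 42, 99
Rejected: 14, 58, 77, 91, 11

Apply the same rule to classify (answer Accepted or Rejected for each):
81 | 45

Accepted, Accepted

All 'Accepted' examples share one property — multiple of 3 — and every 'Rejected' example lacks it.
81 — 81 = 3·27, hence Accepted. 45 — 45 = 3·15, hence Accepted.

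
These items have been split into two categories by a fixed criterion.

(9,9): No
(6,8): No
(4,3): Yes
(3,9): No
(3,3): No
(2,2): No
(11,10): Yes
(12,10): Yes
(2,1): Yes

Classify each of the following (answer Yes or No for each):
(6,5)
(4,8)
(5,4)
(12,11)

Yes, No, Yes, Yes

The classifier is using: first > second.
(6,5) — 6 > 5, hence Yes.
(4,8) — 4 < 8, hence No.
(5,4) — 5 > 4, hence Yes.
(12,11) — 12 > 11, hence Yes.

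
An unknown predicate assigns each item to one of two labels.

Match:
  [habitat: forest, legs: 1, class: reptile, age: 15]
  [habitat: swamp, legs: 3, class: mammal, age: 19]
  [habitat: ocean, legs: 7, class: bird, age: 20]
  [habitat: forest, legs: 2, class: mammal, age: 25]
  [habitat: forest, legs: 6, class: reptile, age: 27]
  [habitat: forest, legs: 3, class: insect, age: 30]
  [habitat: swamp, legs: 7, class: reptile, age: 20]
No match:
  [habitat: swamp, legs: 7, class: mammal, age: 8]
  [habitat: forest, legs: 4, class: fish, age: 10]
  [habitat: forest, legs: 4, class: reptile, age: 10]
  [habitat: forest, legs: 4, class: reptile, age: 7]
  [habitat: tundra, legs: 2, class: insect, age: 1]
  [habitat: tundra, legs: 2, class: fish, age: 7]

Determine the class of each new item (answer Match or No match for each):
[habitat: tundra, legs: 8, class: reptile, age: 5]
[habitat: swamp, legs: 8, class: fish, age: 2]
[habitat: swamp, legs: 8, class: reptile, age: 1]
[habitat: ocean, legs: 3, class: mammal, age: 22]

No match, No match, No match, Match

Every 'Match' example satisfies: age ≥ 15. None of the 'No match' examples do.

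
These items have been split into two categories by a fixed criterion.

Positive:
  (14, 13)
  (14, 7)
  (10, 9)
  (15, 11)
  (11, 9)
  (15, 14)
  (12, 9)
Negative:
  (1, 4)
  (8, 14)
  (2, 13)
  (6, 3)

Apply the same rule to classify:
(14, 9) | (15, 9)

Every 'Positive' example satisfies: first ≥ 9. None of the 'Negative' examples do.
(14, 9) → first 14 → Positive.
(15, 9) → first 15 → Positive.

Positive, Positive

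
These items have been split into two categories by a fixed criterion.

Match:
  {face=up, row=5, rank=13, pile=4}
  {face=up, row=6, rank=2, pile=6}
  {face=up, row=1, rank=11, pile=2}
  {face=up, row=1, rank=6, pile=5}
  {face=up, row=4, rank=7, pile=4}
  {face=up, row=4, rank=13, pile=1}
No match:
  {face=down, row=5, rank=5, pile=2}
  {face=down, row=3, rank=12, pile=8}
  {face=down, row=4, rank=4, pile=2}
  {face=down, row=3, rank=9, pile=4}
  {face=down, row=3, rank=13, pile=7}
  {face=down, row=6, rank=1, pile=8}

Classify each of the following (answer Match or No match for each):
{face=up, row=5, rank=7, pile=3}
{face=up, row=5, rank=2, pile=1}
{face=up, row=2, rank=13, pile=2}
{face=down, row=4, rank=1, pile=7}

Match, Match, Match, No match

The rule appears to be: face is up.
{face=up, row=5, rank=7, pile=3} → face is up → Match. {face=up, row=5, rank=2, pile=1} → face is up → Match. {face=up, row=2, rank=13, pile=2} → face is up → Match. {face=down, row=4, rank=1, pile=7} → face is down → No match.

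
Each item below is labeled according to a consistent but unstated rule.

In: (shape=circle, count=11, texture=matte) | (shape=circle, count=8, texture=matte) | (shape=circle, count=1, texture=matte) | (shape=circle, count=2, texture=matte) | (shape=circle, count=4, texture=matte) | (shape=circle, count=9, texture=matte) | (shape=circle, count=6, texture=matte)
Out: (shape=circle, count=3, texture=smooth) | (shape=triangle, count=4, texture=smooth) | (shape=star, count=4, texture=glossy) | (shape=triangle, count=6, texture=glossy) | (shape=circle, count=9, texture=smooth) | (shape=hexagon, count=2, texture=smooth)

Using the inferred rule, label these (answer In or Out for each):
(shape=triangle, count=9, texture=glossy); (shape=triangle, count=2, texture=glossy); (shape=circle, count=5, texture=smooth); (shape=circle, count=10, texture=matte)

Out, Out, Out, In

Comparing the two groups points to one rule — texture is matte.
(shape=triangle, count=9, texture=glossy): texture is glossy, does not fit → Out. (shape=triangle, count=2, texture=glossy): texture is glossy, does not fit → Out. (shape=circle, count=5, texture=smooth): texture is smooth, does not fit → Out. (shape=circle, count=10, texture=matte): texture is matte, checks out → In.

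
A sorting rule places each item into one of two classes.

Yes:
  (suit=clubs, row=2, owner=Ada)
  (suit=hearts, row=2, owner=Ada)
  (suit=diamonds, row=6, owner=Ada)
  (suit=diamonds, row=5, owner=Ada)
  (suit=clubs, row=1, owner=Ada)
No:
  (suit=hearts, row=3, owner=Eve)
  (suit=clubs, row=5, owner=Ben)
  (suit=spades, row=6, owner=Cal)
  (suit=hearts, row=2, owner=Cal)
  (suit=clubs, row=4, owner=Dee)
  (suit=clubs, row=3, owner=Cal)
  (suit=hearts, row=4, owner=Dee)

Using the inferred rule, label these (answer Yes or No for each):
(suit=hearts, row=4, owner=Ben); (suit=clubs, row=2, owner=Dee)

No, No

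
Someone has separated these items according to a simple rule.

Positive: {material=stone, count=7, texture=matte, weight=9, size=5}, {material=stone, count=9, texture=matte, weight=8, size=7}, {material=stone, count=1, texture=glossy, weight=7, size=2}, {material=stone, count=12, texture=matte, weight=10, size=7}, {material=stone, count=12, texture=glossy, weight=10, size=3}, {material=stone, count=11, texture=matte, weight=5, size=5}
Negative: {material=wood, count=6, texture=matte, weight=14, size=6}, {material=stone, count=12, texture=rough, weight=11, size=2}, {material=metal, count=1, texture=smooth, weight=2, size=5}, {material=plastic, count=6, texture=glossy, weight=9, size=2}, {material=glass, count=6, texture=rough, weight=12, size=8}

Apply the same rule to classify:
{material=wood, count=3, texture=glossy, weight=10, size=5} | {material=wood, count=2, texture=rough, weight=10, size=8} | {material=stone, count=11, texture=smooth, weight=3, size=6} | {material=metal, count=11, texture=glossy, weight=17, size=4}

Every 'Positive' example satisfies: material is stone AND weight ≤ 10. None of the 'Negative' examples do.
Negative: {material=wood, count=3, texture=glossy, weight=10, size=5}, since material is wood, weight = 10. Negative: {material=wood, count=2, texture=rough, weight=10, size=8}, since material is wood, weight = 10. Positive: {material=stone, count=11, texture=smooth, weight=3, size=6}, since material is stone, weight = 3. Negative: {material=metal, count=11, texture=glossy, weight=17, size=4}, since material is metal, weight = 17.

Negative, Negative, Positive, Negative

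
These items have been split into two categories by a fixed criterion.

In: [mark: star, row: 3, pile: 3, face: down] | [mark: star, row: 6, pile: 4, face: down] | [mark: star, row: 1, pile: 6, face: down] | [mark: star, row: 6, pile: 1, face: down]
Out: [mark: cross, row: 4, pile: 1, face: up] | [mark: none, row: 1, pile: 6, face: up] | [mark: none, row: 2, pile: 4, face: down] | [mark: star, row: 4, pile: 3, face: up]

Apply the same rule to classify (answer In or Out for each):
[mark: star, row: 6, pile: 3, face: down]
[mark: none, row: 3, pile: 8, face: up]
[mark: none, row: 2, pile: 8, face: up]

A rule that fits every label: face is down AND mark is star — true of each 'In' example, false of each 'Out' one.
[mark: star, row: 6, pile: 3, face: down]: face is down, mark is star — meets the rule, so In. [mark: none, row: 3, pile: 8, face: up]: face is up, mark is none — does not pass, so Out. [mark: none, row: 2, pile: 8, face: up]: face is up, mark is none — does not pass, so Out.

In, Out, Out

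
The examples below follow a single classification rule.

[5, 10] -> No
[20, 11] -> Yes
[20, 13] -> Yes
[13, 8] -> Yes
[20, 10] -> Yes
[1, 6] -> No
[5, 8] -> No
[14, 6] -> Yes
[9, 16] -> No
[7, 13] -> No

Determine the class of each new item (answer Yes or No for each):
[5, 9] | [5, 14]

No, No

The pattern is that an item is 'Yes' exactly when: first > second.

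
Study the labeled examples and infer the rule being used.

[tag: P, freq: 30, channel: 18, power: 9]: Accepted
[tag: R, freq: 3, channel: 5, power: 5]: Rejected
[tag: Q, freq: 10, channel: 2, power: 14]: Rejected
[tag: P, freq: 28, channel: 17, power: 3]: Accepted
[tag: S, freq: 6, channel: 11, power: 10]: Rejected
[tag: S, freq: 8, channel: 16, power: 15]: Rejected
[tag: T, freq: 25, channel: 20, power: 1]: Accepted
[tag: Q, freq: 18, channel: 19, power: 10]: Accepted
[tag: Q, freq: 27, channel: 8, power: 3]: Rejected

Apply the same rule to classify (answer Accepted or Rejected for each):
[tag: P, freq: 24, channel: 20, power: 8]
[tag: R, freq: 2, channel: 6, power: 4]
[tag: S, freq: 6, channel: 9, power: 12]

Accepted, Rejected, Rejected

The pattern is that an item is 'Accepted' exactly when: channel ≥ 17.
[tag: P, freq: 24, channel: 20, power: 8] — channel = 20, hence Accepted. [tag: R, freq: 2, channel: 6, power: 4] — channel = 6, hence Rejected. [tag: S, freq: 6, channel: 9, power: 12] — channel = 9, hence Rejected.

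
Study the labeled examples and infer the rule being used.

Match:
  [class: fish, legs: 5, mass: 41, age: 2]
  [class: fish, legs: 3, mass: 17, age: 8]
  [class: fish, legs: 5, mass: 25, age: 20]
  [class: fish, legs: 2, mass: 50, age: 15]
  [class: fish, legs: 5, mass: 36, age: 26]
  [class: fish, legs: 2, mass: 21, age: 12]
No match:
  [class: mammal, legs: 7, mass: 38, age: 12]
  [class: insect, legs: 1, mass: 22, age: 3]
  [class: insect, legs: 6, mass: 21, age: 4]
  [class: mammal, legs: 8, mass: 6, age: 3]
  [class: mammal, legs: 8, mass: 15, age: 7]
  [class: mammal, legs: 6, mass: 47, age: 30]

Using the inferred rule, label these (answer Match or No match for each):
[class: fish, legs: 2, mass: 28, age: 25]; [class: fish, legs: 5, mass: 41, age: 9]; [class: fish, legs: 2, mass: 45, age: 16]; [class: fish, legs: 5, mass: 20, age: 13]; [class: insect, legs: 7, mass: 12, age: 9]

Match, Match, Match, Match, No match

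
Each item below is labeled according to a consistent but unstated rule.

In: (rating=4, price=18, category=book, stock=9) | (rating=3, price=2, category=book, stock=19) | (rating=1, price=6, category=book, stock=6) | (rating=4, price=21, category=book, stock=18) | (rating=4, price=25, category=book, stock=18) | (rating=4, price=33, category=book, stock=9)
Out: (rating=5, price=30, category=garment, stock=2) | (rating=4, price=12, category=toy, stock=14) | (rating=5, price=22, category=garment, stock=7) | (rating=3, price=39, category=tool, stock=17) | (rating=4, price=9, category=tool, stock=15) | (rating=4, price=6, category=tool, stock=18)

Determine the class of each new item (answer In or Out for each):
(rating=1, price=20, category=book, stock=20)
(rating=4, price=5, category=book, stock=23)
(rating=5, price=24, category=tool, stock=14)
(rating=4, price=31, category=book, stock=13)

The common property of the 'In' items is: category is book. No 'Out' item has it.

In, In, Out, In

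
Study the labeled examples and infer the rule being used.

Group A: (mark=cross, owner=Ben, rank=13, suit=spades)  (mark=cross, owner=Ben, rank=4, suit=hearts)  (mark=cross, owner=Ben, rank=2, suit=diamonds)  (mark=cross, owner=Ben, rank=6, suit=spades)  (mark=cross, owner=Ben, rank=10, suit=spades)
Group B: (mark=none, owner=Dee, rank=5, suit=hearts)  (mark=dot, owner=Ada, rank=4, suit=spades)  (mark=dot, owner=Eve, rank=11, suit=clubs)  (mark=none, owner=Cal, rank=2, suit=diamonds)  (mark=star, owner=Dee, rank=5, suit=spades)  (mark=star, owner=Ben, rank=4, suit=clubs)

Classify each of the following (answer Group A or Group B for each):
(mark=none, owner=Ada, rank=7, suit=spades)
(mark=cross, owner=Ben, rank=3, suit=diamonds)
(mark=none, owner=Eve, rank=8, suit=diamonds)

Group B, Group A, Group B

The classifier is using: mark is cross.
(mark=none, owner=Ada, rank=7, suit=spades): Group B (mark is none).
(mark=cross, owner=Ben, rank=3, suit=diamonds): Group A (mark is cross).
(mark=none, owner=Eve, rank=8, suit=diamonds): Group B (mark is none).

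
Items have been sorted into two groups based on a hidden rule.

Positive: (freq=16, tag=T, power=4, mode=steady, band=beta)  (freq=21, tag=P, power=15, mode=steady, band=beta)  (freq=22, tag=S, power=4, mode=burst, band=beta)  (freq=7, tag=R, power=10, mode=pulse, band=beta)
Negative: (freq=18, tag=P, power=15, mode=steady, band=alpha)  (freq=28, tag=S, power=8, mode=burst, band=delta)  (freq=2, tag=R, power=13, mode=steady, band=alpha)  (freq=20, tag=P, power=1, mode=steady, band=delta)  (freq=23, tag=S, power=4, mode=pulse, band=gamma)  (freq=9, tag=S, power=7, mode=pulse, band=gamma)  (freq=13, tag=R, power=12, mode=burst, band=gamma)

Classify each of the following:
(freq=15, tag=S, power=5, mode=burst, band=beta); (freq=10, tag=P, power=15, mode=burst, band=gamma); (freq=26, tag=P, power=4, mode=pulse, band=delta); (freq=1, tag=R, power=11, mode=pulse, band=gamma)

Positive, Negative, Negative, Negative

Looking at the examples, the only property every 'Positive' case has and every 'Negative' case lacks is: band is beta.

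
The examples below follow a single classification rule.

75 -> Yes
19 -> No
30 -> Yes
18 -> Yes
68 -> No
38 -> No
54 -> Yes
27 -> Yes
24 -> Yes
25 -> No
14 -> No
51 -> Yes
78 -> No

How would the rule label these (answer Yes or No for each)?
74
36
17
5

Every 'Yes' example satisfies: multiple of 3 AND at most 75. None of the 'No' examples do.
74 — 74 = 3·24 + 2, 74 ≤ 75, hence No.
36 — 36 = 3·12, 36 ≤ 75, hence Yes.
17 — 17 = 3·5 + 2, 17 ≤ 75, hence No.
5 — 5 = 3·1 + 2, 5 ≤ 75, hence No.

No, Yes, No, No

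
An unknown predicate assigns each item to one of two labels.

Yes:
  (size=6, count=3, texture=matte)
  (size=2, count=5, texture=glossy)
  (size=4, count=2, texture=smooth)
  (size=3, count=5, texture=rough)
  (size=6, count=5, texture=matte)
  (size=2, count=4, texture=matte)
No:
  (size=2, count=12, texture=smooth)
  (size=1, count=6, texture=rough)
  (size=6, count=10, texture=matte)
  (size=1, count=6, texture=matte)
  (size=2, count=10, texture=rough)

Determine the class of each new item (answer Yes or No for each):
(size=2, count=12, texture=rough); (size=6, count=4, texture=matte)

All 'Yes' examples share one property — count ≤ 5 — and every 'No' example lacks it.
(size=2, count=12, texture=rough): count = 12 — doesn't match, so No.
(size=6, count=4, texture=matte): count = 4 — qualifies, so Yes.

No, Yes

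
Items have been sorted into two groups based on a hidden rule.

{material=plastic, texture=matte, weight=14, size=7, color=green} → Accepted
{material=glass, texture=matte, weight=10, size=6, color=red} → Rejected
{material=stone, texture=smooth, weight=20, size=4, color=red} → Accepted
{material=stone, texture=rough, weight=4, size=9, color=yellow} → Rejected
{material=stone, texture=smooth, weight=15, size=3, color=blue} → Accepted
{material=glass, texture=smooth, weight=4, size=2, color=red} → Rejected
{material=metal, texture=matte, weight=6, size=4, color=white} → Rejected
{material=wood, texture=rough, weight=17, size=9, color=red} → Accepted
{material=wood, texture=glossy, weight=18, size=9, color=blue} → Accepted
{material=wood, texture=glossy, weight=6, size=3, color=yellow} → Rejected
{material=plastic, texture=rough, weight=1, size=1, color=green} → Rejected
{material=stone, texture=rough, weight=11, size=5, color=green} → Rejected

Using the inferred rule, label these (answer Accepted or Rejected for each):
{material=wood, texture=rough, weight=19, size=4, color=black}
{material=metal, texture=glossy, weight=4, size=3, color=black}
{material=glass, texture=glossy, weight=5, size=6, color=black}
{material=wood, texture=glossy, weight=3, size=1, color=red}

Every 'Accepted' example satisfies: weight ≥ 14. None of the 'Rejected' examples do.
{material=wood, texture=rough, weight=19, size=4, color=black} — weight = 19, hence Accepted.
{material=metal, texture=glossy, weight=4, size=3, color=black} — weight = 4, hence Rejected.
{material=glass, texture=glossy, weight=5, size=6, color=black} — weight = 5, hence Rejected.
{material=wood, texture=glossy, weight=3, size=1, color=red} — weight = 3, hence Rejected.

Accepted, Rejected, Rejected, Rejected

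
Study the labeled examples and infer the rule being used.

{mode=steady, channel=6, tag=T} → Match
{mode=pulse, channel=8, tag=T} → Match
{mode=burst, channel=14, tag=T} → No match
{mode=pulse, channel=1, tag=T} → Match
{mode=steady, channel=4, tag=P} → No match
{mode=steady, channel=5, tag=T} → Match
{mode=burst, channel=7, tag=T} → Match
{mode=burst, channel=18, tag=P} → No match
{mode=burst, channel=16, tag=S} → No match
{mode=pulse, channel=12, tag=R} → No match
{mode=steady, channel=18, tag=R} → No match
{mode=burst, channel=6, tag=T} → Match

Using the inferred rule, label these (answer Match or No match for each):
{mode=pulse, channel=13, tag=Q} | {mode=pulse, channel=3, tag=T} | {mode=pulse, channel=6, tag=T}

No match, Match, Match

Rule: tag is T AND channel ≤ 8. This holds for each 'Match' example and fails for each 'No match' one.
{mode=pulse, channel=13, tag=Q}: tag is Q, channel = 13, does not fit → No match.
{mode=pulse, channel=3, tag=T}: tag is T, channel = 3, fits → Match.
{mode=pulse, channel=6, tag=T}: tag is T, channel = 6, fits → Match.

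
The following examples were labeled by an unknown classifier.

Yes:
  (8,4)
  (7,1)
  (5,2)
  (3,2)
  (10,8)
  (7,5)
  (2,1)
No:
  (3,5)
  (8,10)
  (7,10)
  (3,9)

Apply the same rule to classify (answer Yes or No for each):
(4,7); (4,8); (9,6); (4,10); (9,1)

Every 'Yes' example satisfies: first > second. None of the 'No' examples do.
(4,7): 4 < 7, does not pass → No.
(4,8): 4 < 8, does not pass → No.
(9,6): 9 > 6, checks out → Yes.
(4,10): 4 < 10, does not pass → No.
(9,1): 9 > 1, checks out → Yes.

No, No, Yes, No, Yes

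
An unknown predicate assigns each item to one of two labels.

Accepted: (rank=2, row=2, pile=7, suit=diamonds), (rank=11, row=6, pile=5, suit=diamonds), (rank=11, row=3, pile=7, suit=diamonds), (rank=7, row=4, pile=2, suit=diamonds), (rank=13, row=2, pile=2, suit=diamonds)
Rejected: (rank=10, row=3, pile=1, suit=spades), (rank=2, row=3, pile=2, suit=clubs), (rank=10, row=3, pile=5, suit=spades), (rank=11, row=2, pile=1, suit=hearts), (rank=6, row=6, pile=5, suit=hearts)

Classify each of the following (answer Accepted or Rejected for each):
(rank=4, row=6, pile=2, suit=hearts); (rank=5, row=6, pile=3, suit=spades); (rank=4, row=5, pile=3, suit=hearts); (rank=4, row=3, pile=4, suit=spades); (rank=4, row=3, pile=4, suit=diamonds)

Rejected, Rejected, Rejected, Rejected, Accepted

Looking at the examples, the only property every 'Accepted' case has and every 'Rejected' case lacks is: suit is diamonds.
(rank=4, row=6, pile=2, suit=hearts): Rejected (suit is hearts).
(rank=5, row=6, pile=3, suit=spades): Rejected (suit is spades).
(rank=4, row=5, pile=3, suit=hearts): Rejected (suit is hearts).
(rank=4, row=3, pile=4, suit=spades): Rejected (suit is spades).
(rank=4, row=3, pile=4, suit=diamonds): Accepted (suit is diamonds).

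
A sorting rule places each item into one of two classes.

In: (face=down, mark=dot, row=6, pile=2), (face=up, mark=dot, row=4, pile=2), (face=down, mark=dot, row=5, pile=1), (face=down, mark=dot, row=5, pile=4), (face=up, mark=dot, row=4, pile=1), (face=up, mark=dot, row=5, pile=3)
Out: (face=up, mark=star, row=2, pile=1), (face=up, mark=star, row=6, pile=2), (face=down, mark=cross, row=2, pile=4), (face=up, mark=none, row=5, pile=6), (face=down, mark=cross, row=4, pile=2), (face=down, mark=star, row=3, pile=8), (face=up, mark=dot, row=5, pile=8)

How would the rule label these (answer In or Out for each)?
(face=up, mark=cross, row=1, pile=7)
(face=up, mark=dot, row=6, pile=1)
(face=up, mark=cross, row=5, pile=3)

Out, In, Out

The classifier is using: mark is dot AND pile ≤ 4.
(face=up, mark=cross, row=1, pile=7): mark is cross, pile = 7, does not fit → Out.
(face=up, mark=dot, row=6, pile=1): mark is dot, pile = 1, passes → In.
(face=up, mark=cross, row=5, pile=3): mark is cross, pile = 3, does not fit → Out.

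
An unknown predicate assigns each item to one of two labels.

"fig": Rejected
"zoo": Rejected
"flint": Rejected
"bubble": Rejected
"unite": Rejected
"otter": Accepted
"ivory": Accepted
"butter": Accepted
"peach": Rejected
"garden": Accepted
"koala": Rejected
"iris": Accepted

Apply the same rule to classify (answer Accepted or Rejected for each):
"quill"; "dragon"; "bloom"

Rejected, Accepted, Rejected

The rule appears to be: contains 'r'.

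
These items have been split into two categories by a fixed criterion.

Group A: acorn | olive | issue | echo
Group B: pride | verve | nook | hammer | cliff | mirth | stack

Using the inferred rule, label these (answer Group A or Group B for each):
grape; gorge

Every 'Group A' example satisfies: starts with a vowel. None of the 'Group B' examples do.
grape — starts with 'g', hence Group B.
gorge — starts with 'g', hence Group B.

Group B, Group B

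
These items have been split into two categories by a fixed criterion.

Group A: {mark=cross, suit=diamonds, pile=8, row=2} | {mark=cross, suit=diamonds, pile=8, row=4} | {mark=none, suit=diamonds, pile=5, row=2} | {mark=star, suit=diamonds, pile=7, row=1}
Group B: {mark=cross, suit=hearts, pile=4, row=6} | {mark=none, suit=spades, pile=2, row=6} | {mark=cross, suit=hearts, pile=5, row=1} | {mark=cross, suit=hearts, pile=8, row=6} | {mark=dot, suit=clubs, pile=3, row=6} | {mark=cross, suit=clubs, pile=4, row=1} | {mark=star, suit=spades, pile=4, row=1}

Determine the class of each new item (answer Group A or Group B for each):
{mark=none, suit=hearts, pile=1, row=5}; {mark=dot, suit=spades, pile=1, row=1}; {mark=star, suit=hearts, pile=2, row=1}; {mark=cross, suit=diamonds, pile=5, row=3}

Group B, Group B, Group B, Group A

'Group A' ⟺ suit is diamonds.
{mark=none, suit=hearts, pile=1, row=5}: suit is hearts, does not pass → Group B.
{mark=dot, suit=spades, pile=1, row=1}: suit is spades, does not pass → Group B.
{mark=star, suit=hearts, pile=2, row=1}: suit is hearts, does not pass → Group B.
{mark=cross, suit=diamonds, pile=5, row=3}: suit is diamonds, checks out → Group A.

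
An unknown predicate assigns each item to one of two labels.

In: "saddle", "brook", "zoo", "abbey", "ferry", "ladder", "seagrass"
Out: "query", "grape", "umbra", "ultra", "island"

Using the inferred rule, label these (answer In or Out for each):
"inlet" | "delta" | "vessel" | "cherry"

Out, Out, In, In

The rule appears to be: has a double letter.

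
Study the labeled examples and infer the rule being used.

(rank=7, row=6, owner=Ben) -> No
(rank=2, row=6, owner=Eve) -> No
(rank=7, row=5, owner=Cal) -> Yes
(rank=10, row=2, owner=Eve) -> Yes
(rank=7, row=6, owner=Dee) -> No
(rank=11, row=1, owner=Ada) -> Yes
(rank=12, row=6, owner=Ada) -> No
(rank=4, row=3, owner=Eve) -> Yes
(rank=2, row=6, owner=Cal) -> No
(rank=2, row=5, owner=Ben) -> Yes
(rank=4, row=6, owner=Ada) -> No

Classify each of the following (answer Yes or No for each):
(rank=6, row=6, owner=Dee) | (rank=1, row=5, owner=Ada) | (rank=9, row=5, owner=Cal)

The pattern is that an item is 'Yes' exactly when: row ≤ 5.
(rank=6, row=6, owner=Dee): No (row = 6). (rank=1, row=5, owner=Ada): Yes (row = 5). (rank=9, row=5, owner=Cal): Yes (row = 5).

No, Yes, Yes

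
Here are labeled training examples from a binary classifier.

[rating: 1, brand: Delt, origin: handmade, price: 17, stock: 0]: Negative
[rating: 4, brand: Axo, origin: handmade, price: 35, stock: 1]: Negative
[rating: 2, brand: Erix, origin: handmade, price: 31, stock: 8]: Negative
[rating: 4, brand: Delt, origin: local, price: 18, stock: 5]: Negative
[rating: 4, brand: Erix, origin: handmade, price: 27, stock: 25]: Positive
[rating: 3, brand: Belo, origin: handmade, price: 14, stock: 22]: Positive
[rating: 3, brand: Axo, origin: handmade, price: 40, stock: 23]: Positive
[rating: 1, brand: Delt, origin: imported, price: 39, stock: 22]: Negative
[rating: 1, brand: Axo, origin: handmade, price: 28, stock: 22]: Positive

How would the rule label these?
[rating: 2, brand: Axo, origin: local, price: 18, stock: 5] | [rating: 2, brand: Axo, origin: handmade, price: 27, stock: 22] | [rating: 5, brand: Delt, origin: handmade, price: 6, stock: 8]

The common property of the 'Positive' items is: origin is handmade AND stock ≥ 22. No 'Negative' item has it.

Negative, Positive, Negative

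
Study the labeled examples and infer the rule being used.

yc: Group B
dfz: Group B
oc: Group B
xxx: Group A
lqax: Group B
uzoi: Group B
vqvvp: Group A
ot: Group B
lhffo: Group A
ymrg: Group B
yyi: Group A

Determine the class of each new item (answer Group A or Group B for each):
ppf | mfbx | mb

Group A, Group B, Group B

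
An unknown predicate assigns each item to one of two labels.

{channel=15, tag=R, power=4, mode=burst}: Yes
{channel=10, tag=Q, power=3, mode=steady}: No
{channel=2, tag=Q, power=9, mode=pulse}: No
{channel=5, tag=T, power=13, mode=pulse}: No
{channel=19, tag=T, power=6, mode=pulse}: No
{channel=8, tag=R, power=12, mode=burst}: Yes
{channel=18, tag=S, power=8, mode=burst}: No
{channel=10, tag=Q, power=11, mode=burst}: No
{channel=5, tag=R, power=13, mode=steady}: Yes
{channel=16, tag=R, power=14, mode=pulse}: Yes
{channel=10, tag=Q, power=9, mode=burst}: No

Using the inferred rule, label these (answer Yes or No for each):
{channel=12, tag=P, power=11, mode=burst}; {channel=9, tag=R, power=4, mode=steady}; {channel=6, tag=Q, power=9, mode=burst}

No, Yes, No

The distinguishing property — tag is R — holds for all the 'Yes' cases and none of the 'No' cases.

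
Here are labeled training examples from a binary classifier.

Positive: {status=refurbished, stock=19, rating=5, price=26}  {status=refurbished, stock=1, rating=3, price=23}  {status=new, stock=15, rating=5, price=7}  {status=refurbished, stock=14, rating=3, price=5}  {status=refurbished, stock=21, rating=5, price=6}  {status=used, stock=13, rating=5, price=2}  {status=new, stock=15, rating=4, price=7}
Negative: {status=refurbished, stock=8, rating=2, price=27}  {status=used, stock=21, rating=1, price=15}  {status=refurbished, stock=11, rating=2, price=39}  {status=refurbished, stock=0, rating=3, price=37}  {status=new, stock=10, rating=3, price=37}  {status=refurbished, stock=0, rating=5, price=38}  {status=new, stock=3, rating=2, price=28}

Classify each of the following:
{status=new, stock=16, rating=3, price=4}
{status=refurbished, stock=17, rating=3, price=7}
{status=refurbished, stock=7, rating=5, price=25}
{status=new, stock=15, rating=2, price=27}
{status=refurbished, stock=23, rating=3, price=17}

The simplest hypothesis consistent with all the labels is: rating ≥ 2 AND price ≤ 26.
{status=new, stock=16, rating=3, price=4} → rating = 3, price = 4 → Positive.
{status=refurbished, stock=17, rating=3, price=7} → rating = 3, price = 7 → Positive.
{status=refurbished, stock=7, rating=5, price=25} → rating = 5, price = 25 → Positive.
{status=new, stock=15, rating=2, price=27} → rating = 2, price = 27 → Negative.
{status=refurbished, stock=23, rating=3, price=17} → rating = 3, price = 17 → Positive.

Positive, Positive, Positive, Negative, Positive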